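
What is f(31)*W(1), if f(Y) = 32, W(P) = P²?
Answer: 32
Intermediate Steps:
f(31)*W(1) = 32*1² = 32*1 = 32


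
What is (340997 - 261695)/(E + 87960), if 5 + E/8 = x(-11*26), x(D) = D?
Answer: 13217/14272 ≈ 0.92608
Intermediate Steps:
E = -2328 (E = -40 + 8*(-11*26) = -40 + 8*(-286) = -40 - 2288 = -2328)
(340997 - 261695)/(E + 87960) = (340997 - 261695)/(-2328 + 87960) = 79302/85632 = 79302*(1/85632) = 13217/14272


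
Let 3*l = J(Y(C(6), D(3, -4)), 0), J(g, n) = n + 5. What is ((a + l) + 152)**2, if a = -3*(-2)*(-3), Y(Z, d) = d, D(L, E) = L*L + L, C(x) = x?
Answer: 165649/9 ≈ 18405.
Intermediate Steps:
D(L, E) = L + L**2 (D(L, E) = L**2 + L = L + L**2)
a = -18 (a = 6*(-3) = -18)
J(g, n) = 5 + n
l = 5/3 (l = (5 + 0)/3 = (1/3)*5 = 5/3 ≈ 1.6667)
((a + l) + 152)**2 = ((-18 + 5/3) + 152)**2 = (-49/3 + 152)**2 = (407/3)**2 = 165649/9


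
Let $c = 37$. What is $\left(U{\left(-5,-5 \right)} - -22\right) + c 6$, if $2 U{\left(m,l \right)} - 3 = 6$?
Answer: $\frac{497}{2} \approx 248.5$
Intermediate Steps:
$U{\left(m,l \right)} = \frac{9}{2}$ ($U{\left(m,l \right)} = \frac{3}{2} + \frac{1}{2} \cdot 6 = \frac{3}{2} + 3 = \frac{9}{2}$)
$\left(U{\left(-5,-5 \right)} - -22\right) + c 6 = \left(\frac{9}{2} - -22\right) + 37 \cdot 6 = \left(\frac{9}{2} + 22\right) + 222 = \frac{53}{2} + 222 = \frac{497}{2}$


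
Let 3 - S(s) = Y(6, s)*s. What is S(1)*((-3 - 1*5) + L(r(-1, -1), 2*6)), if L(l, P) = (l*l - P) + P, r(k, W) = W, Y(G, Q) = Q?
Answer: -14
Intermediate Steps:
S(s) = 3 - s² (S(s) = 3 - s*s = 3 - s²)
L(l, P) = l² (L(l, P) = (l² - P) + P = l²)
S(1)*((-3 - 1*5) + L(r(-1, -1), 2*6)) = (3 - 1*1²)*((-3 - 1*5) + (-1)²) = (3 - 1*1)*((-3 - 5) + 1) = (3 - 1)*(-8 + 1) = 2*(-7) = -14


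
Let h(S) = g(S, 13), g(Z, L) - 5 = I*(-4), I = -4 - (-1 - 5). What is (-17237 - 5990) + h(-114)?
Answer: -23230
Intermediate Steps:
I = 2 (I = -4 - 1*(-6) = -4 + 6 = 2)
g(Z, L) = -3 (g(Z, L) = 5 + 2*(-4) = 5 - 8 = -3)
h(S) = -3
(-17237 - 5990) + h(-114) = (-17237 - 5990) - 3 = -23227 - 3 = -23230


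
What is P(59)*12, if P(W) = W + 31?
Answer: 1080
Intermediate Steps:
P(W) = 31 + W
P(59)*12 = (31 + 59)*12 = 90*12 = 1080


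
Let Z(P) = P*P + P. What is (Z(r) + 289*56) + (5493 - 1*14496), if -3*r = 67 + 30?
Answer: 73747/9 ≈ 8194.1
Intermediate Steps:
r = -97/3 (r = -(67 + 30)/3 = -⅓*97 = -97/3 ≈ -32.333)
Z(P) = P + P² (Z(P) = P² + P = P + P²)
(Z(r) + 289*56) + (5493 - 1*14496) = (-97*(1 - 97/3)/3 + 289*56) + (5493 - 1*14496) = (-97/3*(-94/3) + 16184) + (5493 - 14496) = (9118/9 + 16184) - 9003 = 154774/9 - 9003 = 73747/9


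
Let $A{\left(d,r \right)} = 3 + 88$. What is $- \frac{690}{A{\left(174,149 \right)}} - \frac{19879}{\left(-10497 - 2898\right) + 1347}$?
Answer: $- \frac{6504131}{1096368} \approx -5.9324$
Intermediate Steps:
$A{\left(d,r \right)} = 91$
$- \frac{690}{A{\left(174,149 \right)}} - \frac{19879}{\left(-10497 - 2898\right) + 1347} = - \frac{690}{91} - \frac{19879}{\left(-10497 - 2898\right) + 1347} = \left(-690\right) \frac{1}{91} - \frac{19879}{-13395 + 1347} = - \frac{690}{91} - \frac{19879}{-12048} = - \frac{690}{91} - - \frac{19879}{12048} = - \frac{690}{91} + \frac{19879}{12048} = - \frac{6504131}{1096368}$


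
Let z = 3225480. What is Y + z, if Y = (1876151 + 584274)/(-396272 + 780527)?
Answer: 247881855565/76851 ≈ 3.2255e+6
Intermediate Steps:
Y = 492085/76851 (Y = 2460425/384255 = 2460425*(1/384255) = 492085/76851 ≈ 6.4031)
Y + z = 492085/76851 + 3225480 = 247881855565/76851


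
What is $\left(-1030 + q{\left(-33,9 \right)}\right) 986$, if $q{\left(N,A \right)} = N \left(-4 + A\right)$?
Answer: $-1178270$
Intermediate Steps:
$\left(-1030 + q{\left(-33,9 \right)}\right) 986 = \left(-1030 - 33 \left(-4 + 9\right)\right) 986 = \left(-1030 - 165\right) 986 = \left(-1195\right) 986 = -1178270$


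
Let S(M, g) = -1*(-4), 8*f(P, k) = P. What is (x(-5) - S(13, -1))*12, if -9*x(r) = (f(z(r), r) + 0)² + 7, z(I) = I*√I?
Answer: -2627/48 ≈ -54.729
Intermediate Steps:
z(I) = I^(3/2)
f(P, k) = P/8
S(M, g) = 4
x(r) = -7/9 - r³/576 (x(r) = -((r^(3/2)/8 + 0)² + 7)/9 = -((r^(3/2)/8)² + 7)/9 = -(r³/64 + 7)/9 = -(7 + r³/64)/9 = -7/9 - r³/576)
(x(-5) - S(13, -1))*12 = ((-7/9 - 1/576*(-5)³) - 1*4)*12 = ((-7/9 - 1/576*(-125)) - 4)*12 = ((-7/9 + 125/576) - 4)*12 = (-323/576 - 4)*12 = -2627/576*12 = -2627/48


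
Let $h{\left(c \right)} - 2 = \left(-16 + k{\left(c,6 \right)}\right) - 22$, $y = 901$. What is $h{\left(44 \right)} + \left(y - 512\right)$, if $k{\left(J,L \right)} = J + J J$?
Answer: $2333$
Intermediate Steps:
$k{\left(J,L \right)} = J + J^{2}$
$h{\left(c \right)} = -36 + c \left(1 + c\right)$ ($h{\left(c \right)} = 2 + \left(\left(-16 + c \left(1 + c\right)\right) - 22\right) = 2 + \left(-38 + c \left(1 + c\right)\right) = -36 + c \left(1 + c\right)$)
$h{\left(44 \right)} + \left(y - 512\right) = \left(-36 + 44 \left(1 + 44\right)\right) + \left(901 - 512\right) = \left(-36 + 44 \cdot 45\right) + \left(901 - 512\right) = \left(-36 + 1980\right) + 389 = 1944 + 389 = 2333$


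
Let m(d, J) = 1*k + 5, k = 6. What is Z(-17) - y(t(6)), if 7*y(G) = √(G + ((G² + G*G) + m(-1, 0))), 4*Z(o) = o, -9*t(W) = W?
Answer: -17/4 - √101/21 ≈ -4.7286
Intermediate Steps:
t(W) = -W/9
Z(o) = o/4
m(d, J) = 11 (m(d, J) = 1*6 + 5 = 6 + 5 = 11)
y(G) = √(11 + G + 2*G²)/7 (y(G) = √(G + ((G² + G*G) + 11))/7 = √(G + ((G² + G²) + 11))/7 = √(G + (2*G² + 11))/7 = √(G + (11 + 2*G²))/7 = √(11 + G + 2*G²)/7)
Z(-17) - y(t(6)) = (¼)*(-17) - √(11 - ⅑*6 + 2*(-⅑*6)²)/7 = -17/4 - √(11 - ⅔ + 2*(-⅔)²)/7 = -17/4 - √(11 - ⅔ + 2*(4/9))/7 = -17/4 - √(11 - ⅔ + 8/9)/7 = -17/4 - √(101/9)/7 = -17/4 - √101/3/7 = -17/4 - √101/21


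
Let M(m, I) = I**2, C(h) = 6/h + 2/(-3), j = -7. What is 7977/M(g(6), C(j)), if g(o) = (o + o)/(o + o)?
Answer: 3517857/1024 ≈ 3435.4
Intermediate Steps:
g(o) = 1 (g(o) = (2*o)/((2*o)) = (2*o)*(1/(2*o)) = 1)
C(h) = -2/3 + 6/h (C(h) = 6/h + 2*(-1/3) = 6/h - 2/3 = -2/3 + 6/h)
7977/M(g(6), C(j)) = 7977/((-2/3 + 6/(-7))**2) = 7977/((-2/3 + 6*(-1/7))**2) = 7977/((-2/3 - 6/7)**2) = 7977/((-32/21)**2) = 7977/(1024/441) = 7977*(441/1024) = 3517857/1024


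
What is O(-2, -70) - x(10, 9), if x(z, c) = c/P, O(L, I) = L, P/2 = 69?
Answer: -95/46 ≈ -2.0652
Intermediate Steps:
P = 138 (P = 2*69 = 138)
x(z, c) = c/138
O(-2, -70) - x(10, 9) = -2 - 9/138 = -2 - 1*3/46 = -2 - 3/46 = -95/46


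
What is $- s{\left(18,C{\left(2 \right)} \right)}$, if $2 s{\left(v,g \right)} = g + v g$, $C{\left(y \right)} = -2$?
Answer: $19$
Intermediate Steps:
$s{\left(v,g \right)} = \frac{g}{2} + \frac{g v}{2}$ ($s{\left(v,g \right)} = \frac{g + v g}{2} = \frac{g + g v}{2} = \frac{g}{2} + \frac{g v}{2}$)
$- s{\left(18,C{\left(2 \right)} \right)} = - \frac{\left(-2\right) \left(1 + 18\right)}{2} = - \frac{\left(-2\right) 19}{2} = \left(-1\right) \left(-19\right) = 19$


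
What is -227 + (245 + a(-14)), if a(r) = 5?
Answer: 23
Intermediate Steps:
-227 + (245 + a(-14)) = -227 + (245 + 5) = -227 + 250 = 23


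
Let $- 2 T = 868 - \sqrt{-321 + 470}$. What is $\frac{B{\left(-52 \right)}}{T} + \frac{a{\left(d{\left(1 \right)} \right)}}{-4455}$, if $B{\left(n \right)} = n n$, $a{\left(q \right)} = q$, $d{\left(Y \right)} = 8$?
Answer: $- \frac{4183687544}{671168025} - \frac{5408 \sqrt{149}}{753275} \approx -6.3211$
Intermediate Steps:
$B{\left(n \right)} = n^{2}$
$T = -434 + \frac{\sqrt{149}}{2}$ ($T = - \frac{868 - \sqrt{-321 + 470}}{2} = - \frac{868 - \sqrt{149}}{2} = -434 + \frac{\sqrt{149}}{2} \approx -427.9$)
$\frac{B{\left(-52 \right)}}{T} + \frac{a{\left(d{\left(1 \right)} \right)}}{-4455} = \frac{\left(-52\right)^{2}}{-434 + \frac{\sqrt{149}}{2}} + \frac{8}{-4455} = \frac{2704}{-434 + \frac{\sqrt{149}}{2}} + 8 \left(- \frac{1}{4455}\right) = \frac{2704}{-434 + \frac{\sqrt{149}}{2}} - \frac{8}{4455} = - \frac{8}{4455} + \frac{2704}{-434 + \frac{\sqrt{149}}{2}}$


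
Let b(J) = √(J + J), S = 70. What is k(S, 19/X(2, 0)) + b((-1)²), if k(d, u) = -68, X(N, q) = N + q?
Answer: -68 + √2 ≈ -66.586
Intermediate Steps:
b(J) = √2*√J (b(J) = √(2*J) = √2*√J)
k(S, 19/X(2, 0)) + b((-1)²) = -68 + √2*√((-1)²) = -68 + √2*√1 = -68 + √2*1 = -68 + √2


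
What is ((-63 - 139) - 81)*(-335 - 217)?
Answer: 156216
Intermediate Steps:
((-63 - 139) - 81)*(-335 - 217) = (-202 - 81)*(-552) = -283*(-552) = 156216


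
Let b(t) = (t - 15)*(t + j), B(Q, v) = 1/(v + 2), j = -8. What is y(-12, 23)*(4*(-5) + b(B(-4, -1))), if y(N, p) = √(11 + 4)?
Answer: 78*√15 ≈ 302.09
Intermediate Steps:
B(Q, v) = 1/(2 + v)
y(N, p) = √15
b(t) = (-15 + t)*(-8 + t) (b(t) = (t - 15)*(t - 8) = (-15 + t)*(-8 + t))
y(-12, 23)*(4*(-5) + b(B(-4, -1))) = √15*(4*(-5) + (120 + (1/(2 - 1))² - 23/(2 - 1))) = √15*(-20 + (120 + (1/1)² - 23/1)) = √15*(-20 + (120 + 1² - 23*1)) = √15*(-20 + (120 + 1 - 23)) = √15*(-20 + 98) = √15*78 = 78*√15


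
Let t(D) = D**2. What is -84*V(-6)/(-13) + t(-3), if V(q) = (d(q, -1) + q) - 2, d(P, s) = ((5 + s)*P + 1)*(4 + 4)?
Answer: -16011/13 ≈ -1231.6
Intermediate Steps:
d(P, s) = 8 + 8*P*(5 + s) (d(P, s) = (P*(5 + s) + 1)*8 = (1 + P*(5 + s))*8 = 8 + 8*P*(5 + s))
V(q) = 6 + 33*q (V(q) = ((8 + 40*q + 8*q*(-1)) + q) - 2 = ((8 + 40*q - 8*q) + q) - 2 = ((8 + 32*q) + q) - 2 = (8 + 33*q) - 2 = 6 + 33*q)
-84*V(-6)/(-13) + t(-3) = -84*(6 + 33*(-6))/(-13) + (-3)**2 = -84*(6 - 198)*(-1)/13 + 9 = -(-16128)*(-1)/13 + 9 = -84*192/13 + 9 = -16128/13 + 9 = -16011/13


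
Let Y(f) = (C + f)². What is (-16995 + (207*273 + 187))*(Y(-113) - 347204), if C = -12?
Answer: -13164681037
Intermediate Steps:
Y(f) = (-12 + f)²
(-16995 + (207*273 + 187))*(Y(-113) - 347204) = (-16995 + (207*273 + 187))*((-12 - 113)² - 347204) = (-16995 + (56511 + 187))*((-125)² - 347204) = (-16995 + 56698)*(15625 - 347204) = 39703*(-331579) = -13164681037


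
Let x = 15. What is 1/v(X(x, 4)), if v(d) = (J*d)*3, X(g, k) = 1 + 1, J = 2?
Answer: 1/12 ≈ 0.083333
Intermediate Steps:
X(g, k) = 2
v(d) = 6*d (v(d) = (2*d)*3 = 6*d)
1/v(X(x, 4)) = 1/(6*2) = 1/12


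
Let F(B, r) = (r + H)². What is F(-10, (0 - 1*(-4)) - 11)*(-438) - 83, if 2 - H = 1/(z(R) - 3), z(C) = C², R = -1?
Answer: -17905/2 ≈ -8952.5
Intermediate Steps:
H = 5/2 (H = 2 - 1/((-1)² - 3) = 2 - 1/(1 - 3) = 2 - 1/(-2) = 2 - 1*(-½) = 2 + ½ = 5/2 ≈ 2.5000)
F(B, r) = (5/2 + r)² (F(B, r) = (r + 5/2)² = (5/2 + r)²)
F(-10, (0 - 1*(-4)) - 11)*(-438) - 83 = ((5 + 2*((0 - 1*(-4)) - 11))²/4)*(-438) - 83 = ((5 + 2*((0 + 4) - 11))²/4)*(-438) - 83 = ((5 + 2*(4 - 11))²/4)*(-438) - 83 = ((5 + 2*(-7))²/4)*(-438) - 83 = ((5 - 14)²/4)*(-438) - 83 = ((¼)*(-9)²)*(-438) - 83 = ((¼)*81)*(-438) - 83 = (81/4)*(-438) - 83 = -17739/2 - 83 = -17905/2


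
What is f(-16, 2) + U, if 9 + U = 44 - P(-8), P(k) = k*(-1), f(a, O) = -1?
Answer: 26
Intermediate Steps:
P(k) = -k
U = 27 (U = -9 + (44 - (-1)*(-8)) = -9 + (44 - 1*8) = -9 + (44 - 8) = -9 + 36 = 27)
f(-16, 2) + U = -1 + 27 = 26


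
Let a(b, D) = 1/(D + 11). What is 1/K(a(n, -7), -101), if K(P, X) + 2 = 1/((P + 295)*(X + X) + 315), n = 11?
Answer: -118651/237304 ≈ -0.50000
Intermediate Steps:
a(b, D) = 1/(11 + D)
K(P, X) = -2 + 1/(315 + 2*X*(295 + P)) (K(P, X) = -2 + 1/((P + 295)*(X + X) + 315) = -2 + 1/((295 + P)*(2*X) + 315) = -2 + 1/(2*X*(295 + P) + 315) = -2 + 1/(315 + 2*X*(295 + P)))
1/K(a(n, -7), -101) = 1/((-629 - 1180*(-101) - 4*(-101)/(11 - 7))/(315 + 590*(-101) + 2*(-101)/(11 - 7))) = 1/((-629 + 119180 - 4*(-101)/4)/(315 - 59590 + 2*(-101)/4)) = 1/((-629 + 119180 - 4*¼*(-101))/(315 - 59590 + 2*(¼)*(-101))) = 1/((-629 + 119180 + 101)/(315 - 59590 - 101/2)) = 1/(118652/(-118651/2)) = 1/(-2/118651*118652) = 1/(-237304/118651) = -118651/237304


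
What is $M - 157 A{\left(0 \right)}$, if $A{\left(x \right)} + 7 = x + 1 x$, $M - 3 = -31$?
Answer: $1071$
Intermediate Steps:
$M = -28$ ($M = 3 - 31 = -28$)
$A{\left(x \right)} = -7 + 2 x$ ($A{\left(x \right)} = -7 + \left(x + 1 x\right) = -7 + \left(x + x\right) = -7 + 2 x$)
$M - 157 A{\left(0 \right)} = -28 - 157 \left(-7 + 2 \cdot 0\right) = -28 - 157 \left(-7 + 0\right) = -28 - -1099 = -28 + 1099 = 1071$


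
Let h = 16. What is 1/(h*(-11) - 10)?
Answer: -1/186 ≈ -0.0053763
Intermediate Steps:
1/(h*(-11) - 10) = 1/(16*(-11) - 10) = 1/(-176 - 10) = 1/(-186) = -1/186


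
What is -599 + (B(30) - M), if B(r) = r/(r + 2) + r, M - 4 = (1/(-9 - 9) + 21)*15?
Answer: -42539/48 ≈ -886.23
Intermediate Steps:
M = 1909/6 (M = 4 + (1/(-9 - 9) + 21)*15 = 4 + (1/(-18) + 21)*15 = 4 + (-1/18 + 21)*15 = 4 + (377/18)*15 = 4 + 1885/6 = 1909/6 ≈ 318.17)
B(r) = r + r/(2 + r) (B(r) = r/(2 + r) + r = r + r/(2 + r))
-599 + (B(30) - M) = -599 + (30*(3 + 30)/(2 + 30) - 1*1909/6) = -599 + (30*33/32 - 1909/6) = -599 + (30*(1/32)*33 - 1909/6) = -599 + (495/16 - 1909/6) = -599 - 13787/48 = -42539/48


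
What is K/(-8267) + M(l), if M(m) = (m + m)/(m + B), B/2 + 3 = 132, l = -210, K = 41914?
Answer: -457001/33068 ≈ -13.820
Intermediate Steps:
B = 258 (B = -6 + 2*132 = -6 + 264 = 258)
M(m) = 2*m/(258 + m) (M(m) = (m + m)/(m + 258) = (2*m)/(258 + m) = 2*m/(258 + m))
K/(-8267) + M(l) = 41914/(-8267) + 2*(-210)/(258 - 210) = 41914*(-1/8267) + 2*(-210)/48 = -41914/8267 + 2*(-210)*(1/48) = -41914/8267 - 35/4 = -457001/33068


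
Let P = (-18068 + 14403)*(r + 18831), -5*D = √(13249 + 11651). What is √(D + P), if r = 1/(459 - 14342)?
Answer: √(-13301910089132540 - 385475378*√249)/13883 ≈ 8307.6*I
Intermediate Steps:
D = -2*√249 (D = -√(13249 + 11651)/5 = -2*√249 ≈ -31.559)
r = -1/13883 (r = 1/(-13883) = -1/13883 ≈ -7.2031e-5)
P = -958143779380/13883 (P = (-18068 + 14403)*(-1/13883 + 18831) = -3665*261430772/13883 = -958143779380/13883 ≈ -6.9016e+7)
√(D + P) = √(-2*√249 - 958143779380/13883) = √(-958143779380/13883 - 2*√249)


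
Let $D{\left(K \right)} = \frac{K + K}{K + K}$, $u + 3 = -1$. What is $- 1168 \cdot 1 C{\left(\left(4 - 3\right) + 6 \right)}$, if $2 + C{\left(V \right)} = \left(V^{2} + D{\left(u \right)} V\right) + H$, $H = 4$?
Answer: $-67744$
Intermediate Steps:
$u = -4$ ($u = -3 - 1 = -4$)
$D{\left(K \right)} = 1$ ($D{\left(K \right)} = \frac{2 K}{2 K} = 2 K \frac{1}{2 K} = 1$)
$C{\left(V \right)} = 2 + V + V^{2}$ ($C{\left(V \right)} = -2 + \left(\left(V^{2} + 1 V\right) + 4\right) = -2 + \left(\left(V^{2} + V\right) + 4\right) = -2 + \left(\left(V + V^{2}\right) + 4\right) = -2 + \left(4 + V + V^{2}\right) = 2 + V + V^{2}$)
$- 1168 \cdot 1 C{\left(\left(4 - 3\right) + 6 \right)} = - 1168 \cdot 1 \left(2 + \left(\left(4 - 3\right) + 6\right) + \left(\left(4 - 3\right) + 6\right)^{2}\right) = - 1168 \cdot 1 \left(2 + \left(1 + 6\right) + \left(1 + 6\right)^{2}\right) = - 1168 \cdot 1 \left(2 + 7 + 7^{2}\right) = - 1168 \cdot 1 \left(2 + 7 + 49\right) = - 1168 \cdot 1 \cdot 58 = \left(-1168\right) 58 = -67744$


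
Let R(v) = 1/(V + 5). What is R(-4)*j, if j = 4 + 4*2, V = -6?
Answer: -12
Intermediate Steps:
R(v) = -1 (R(v) = 1/(-6 + 5) = 1/(-1) = -1)
j = 12 (j = 4 + 8 = 12)
R(-4)*j = -1*12 = -12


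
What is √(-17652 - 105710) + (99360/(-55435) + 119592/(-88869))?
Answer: -93694584/29857291 + I*√123362 ≈ -3.1381 + 351.23*I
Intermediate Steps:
√(-17652 - 105710) + (99360/(-55435) + 119592/(-88869)) = √(-123362) + (99360*(-1/55435) + 119592*(-1/88869)) = I*√123362 + (-19872/11087 - 3624/2693) = I*√123362 - 93694584/29857291 = -93694584/29857291 + I*√123362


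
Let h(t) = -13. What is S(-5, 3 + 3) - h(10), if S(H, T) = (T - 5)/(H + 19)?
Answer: 183/14 ≈ 13.071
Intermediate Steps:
S(H, T) = (-5 + T)/(19 + H)
S(-5, 3 + 3) - h(10) = (-5 + (3 + 3))/(19 - 5) - 1*(-13) = (-5 + 6)/14 + 13 = (1/14)*1 + 13 = 1/14 + 13 = 183/14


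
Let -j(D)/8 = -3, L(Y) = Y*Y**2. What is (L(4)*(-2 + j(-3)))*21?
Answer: 29568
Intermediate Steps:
L(Y) = Y**3
j(D) = 24 (j(D) = -8*(-3) = 24)
(L(4)*(-2 + j(-3)))*21 = (4**3*(-2 + 24))*21 = (64*22)*21 = 1408*21 = 29568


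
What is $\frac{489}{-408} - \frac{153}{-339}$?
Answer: $- \frac{11483}{15368} \approx -0.7472$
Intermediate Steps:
$\frac{489}{-408} - \frac{153}{-339} = 489 \left(- \frac{1}{408}\right) - - \frac{51}{113} = - \frac{163}{136} + \frac{51}{113} = - \frac{11483}{15368}$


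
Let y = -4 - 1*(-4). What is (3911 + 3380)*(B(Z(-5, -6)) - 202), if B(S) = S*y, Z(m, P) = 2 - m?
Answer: -1472782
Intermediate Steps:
y = 0 (y = -4 + 4 = 0)
B(S) = 0 (B(S) = S*0 = 0)
(3911 + 3380)*(B(Z(-5, -6)) - 202) = (3911 + 3380)*(0 - 202) = 7291*(-202) = -1472782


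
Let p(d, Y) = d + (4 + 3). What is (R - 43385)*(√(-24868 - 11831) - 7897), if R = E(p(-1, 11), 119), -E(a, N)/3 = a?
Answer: 342753491 - 43403*I*√36699 ≈ 3.4275e+8 - 8.3147e+6*I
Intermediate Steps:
p(d, Y) = 7 + d (p(d, Y) = d + 7 = 7 + d)
E(a, N) = -3*a
R = -18 (R = -3*(7 - 1) = -3*6 = -18)
(R - 43385)*(√(-24868 - 11831) - 7897) = (-18 - 43385)*(√(-24868 - 11831) - 7897) = -43403*(√(-36699) - 7897) = -43403*(I*√36699 - 7897) = -43403*(-7897 + I*√36699) = 342753491 - 43403*I*√36699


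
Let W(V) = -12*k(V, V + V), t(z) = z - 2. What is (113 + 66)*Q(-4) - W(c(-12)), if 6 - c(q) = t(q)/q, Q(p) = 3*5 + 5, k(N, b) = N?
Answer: 3638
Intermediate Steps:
Q(p) = 20 (Q(p) = 15 + 5 = 20)
t(z) = -2 + z
c(q) = 6 - (-2 + q)/q
W(V) = -12*V
(113 + 66)*Q(-4) - W(c(-12)) = (113 + 66)*20 - (-12)*(5 + 2/(-12)) = 179*20 - (-12)*(5 + 2*(-1/12)) = 3580 - (-12)*(5 - 1/6) = 3580 - (-12)*29/6 = 3580 - 1*(-58) = 3580 + 58 = 3638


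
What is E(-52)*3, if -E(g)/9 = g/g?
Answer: -27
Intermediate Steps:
E(g) = -9 (E(g) = -9*g/g = -9*1 = -9)
E(-52)*3 = -9*3 = -27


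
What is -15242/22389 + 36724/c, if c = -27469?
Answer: -1240896134/615003441 ≈ -2.0177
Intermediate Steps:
-15242/22389 + 36724/c = -15242/22389 + 36724/(-27469) = -15242*1/22389 + 36724*(-1/27469) = -15242/22389 - 36724/27469 = -1240896134/615003441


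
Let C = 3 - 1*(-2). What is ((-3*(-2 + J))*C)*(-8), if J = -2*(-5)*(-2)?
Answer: -2640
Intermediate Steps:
C = 5 (C = 3 + 2 = 5)
J = -20 (J = 10*(-2) = -20)
((-3*(-2 + J))*C)*(-8) = (-3*(-2 - 20)*5)*(-8) = (-3*(-22)*5)*(-8) = (66*5)*(-8) = 330*(-8) = -2640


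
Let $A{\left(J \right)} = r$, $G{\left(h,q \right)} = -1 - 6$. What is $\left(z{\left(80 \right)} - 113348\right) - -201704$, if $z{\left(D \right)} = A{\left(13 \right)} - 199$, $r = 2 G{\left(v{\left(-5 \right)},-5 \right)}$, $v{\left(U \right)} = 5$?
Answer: $88143$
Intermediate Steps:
$G{\left(h,q \right)} = -7$ ($G{\left(h,q \right)} = -1 - 6 = -7$)
$r = -14$ ($r = 2 \left(-7\right) = -14$)
$A{\left(J \right)} = -14$
$z{\left(D \right)} = -213$ ($z{\left(D \right)} = -14 - 199 = -213$)
$\left(z{\left(80 \right)} - 113348\right) - -201704 = \left(-213 - 113348\right) - -201704 = \left(-213 - 113348\right) + 201704 = -113561 + 201704 = 88143$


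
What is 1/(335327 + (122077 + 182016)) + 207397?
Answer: 132613789741/639420 ≈ 2.0740e+5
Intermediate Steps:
1/(335327 + (122077 + 182016)) + 207397 = 1/(335327 + 304093) + 207397 = 1/639420 + 207397 = 132613789741/639420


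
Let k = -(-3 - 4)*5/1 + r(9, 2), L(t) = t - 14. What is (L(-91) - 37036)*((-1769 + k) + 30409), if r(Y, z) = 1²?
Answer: -1065055316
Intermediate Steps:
L(t) = -14 + t
r(Y, z) = 1
k = 36 (k = -(-3 - 4)*5/1 + 1 = -(-7)*5*1 + 1 = -(-7)*5 + 1 = -1*(-35) + 1 = 35 + 1 = 36)
(L(-91) - 37036)*((-1769 + k) + 30409) = ((-14 - 91) - 37036)*((-1769 + 36) + 30409) = (-105 - 37036)*(-1733 + 30409) = -37141*28676 = -1065055316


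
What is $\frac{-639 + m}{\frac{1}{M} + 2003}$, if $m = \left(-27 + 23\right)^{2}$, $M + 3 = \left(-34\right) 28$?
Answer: $- \frac{594965}{1912864} \approx -0.31103$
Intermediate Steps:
$M = -955$ ($M = -3 - 952 = -955$)
$m = 16$ ($m = \left(-4\right)^{2} = 16$)
$\frac{-639 + m}{\frac{1}{M} + 2003} = \frac{-639 + 16}{\frac{1}{-955} + 2003} = - \frac{623}{- \frac{1}{955} + 2003} = - \frac{623}{\frac{1912864}{955}} = \left(-623\right) \frac{955}{1912864} = - \frac{594965}{1912864}$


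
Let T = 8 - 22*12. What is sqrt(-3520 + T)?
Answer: 8*I*sqrt(59) ≈ 61.449*I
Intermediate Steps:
T = -256 (T = 8 - 264 = -256)
sqrt(-3520 + T) = sqrt(-3520 - 256) = sqrt(-3776) = 8*I*sqrt(59)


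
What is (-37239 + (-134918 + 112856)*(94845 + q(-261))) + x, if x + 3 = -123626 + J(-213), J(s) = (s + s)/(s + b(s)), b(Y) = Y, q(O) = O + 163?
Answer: -2090469181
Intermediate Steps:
q(O) = 163 + O
J(s) = 1 (J(s) = (s + s)/(s + s) = (2*s)/((2*s)) = (2*s)*(1/(2*s)) = 1)
x = -123628 (x = -3 + (-123626 + 1) = -3 - 123625 = -123628)
(-37239 + (-134918 + 112856)*(94845 + q(-261))) + x = (-37239 + (-134918 + 112856)*(94845 + (163 - 261))) - 123628 = (-37239 - 22062*(94845 - 98)) - 123628 = (-37239 - 22062*94747) - 123628 = (-37239 - 2090308314) - 123628 = -2090345553 - 123628 = -2090469181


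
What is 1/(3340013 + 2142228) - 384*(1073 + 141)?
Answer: -2555689180415/5482241 ≈ -4.6618e+5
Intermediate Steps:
1/(3340013 + 2142228) - 384*(1073 + 141) = 1/5482241 - 384*1214 = 1/5482241 - 1*466176 = 1/5482241 - 466176 = -2555689180415/5482241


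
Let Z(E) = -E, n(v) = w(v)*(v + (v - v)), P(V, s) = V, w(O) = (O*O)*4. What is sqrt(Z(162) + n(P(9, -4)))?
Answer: 9*sqrt(34) ≈ 52.479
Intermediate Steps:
w(O) = 4*O**2 (w(O) = O**2*4 = 4*O**2)
n(v) = 4*v**3 (n(v) = (4*v**2)*(v + (v - v)) = (4*v**2)*(v + 0) = (4*v**2)*v = 4*v**3)
sqrt(Z(162) + n(P(9, -4))) = sqrt(-1*162 + 4*9**3) = sqrt(-162 + 4*729) = sqrt(-162 + 2916) = sqrt(2754) = 9*sqrt(34)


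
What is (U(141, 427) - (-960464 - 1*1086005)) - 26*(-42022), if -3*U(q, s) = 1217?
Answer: 9415906/3 ≈ 3.1386e+6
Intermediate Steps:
U(q, s) = -1217/3 (U(q, s) = -1/3*1217 = -1217/3)
(U(141, 427) - (-960464 - 1*1086005)) - 26*(-42022) = (-1217/3 - (-960464 - 1*1086005)) - 26*(-42022) = (-1217/3 - (-960464 - 1086005)) + 1092572 = (-1217/3 - 1*(-2046469)) + 1092572 = (-1217/3 + 2046469) + 1092572 = 6138190/3 + 1092572 = 9415906/3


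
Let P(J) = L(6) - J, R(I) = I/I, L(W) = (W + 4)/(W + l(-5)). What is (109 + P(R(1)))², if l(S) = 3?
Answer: 964324/81 ≈ 11905.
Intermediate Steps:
L(W) = (4 + W)/(3 + W) (L(W) = (W + 4)/(W + 3) = (4 + W)/(3 + W))
R(I) = 1
P(J) = 10/9 - J (P(J) = (4 + 6)/(3 + 6) - J = 10/9 - J)
(109 + P(R(1)))² = (109 + (10/9 - 1*1))² = (109 + (10/9 - 1))² = (109 + ⅑)² = (982/9)² = 964324/81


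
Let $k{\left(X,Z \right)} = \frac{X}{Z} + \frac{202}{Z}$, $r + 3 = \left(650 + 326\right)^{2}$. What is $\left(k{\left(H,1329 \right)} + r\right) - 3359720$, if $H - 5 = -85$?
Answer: $- \frac{3199098241}{1329} \approx -2.4071 \cdot 10^{6}$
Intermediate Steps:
$H = -80$ ($H = 5 - 85 = -80$)
$r = 952573$ ($r = -3 + \left(650 + 326\right)^{2} = -3 + 976^{2} = -3 + 952576 = 952573$)
$k{\left(X,Z \right)} = \frac{202}{Z} + \frac{X}{Z}$
$\left(k{\left(H,1329 \right)} + r\right) - 3359720 = \left(\frac{202 - 80}{1329} + 952573\right) - 3359720 = \left(\frac{1}{1329} \cdot 122 + 952573\right) - 3359720 = \left(\frac{122}{1329} + 952573\right) - 3359720 = \frac{1265969639}{1329} - 3359720 = - \frac{3199098241}{1329}$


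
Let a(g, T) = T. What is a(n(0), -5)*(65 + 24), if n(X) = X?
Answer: -445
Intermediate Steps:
a(n(0), -5)*(65 + 24) = -5*(65 + 24) = -5*89 = -445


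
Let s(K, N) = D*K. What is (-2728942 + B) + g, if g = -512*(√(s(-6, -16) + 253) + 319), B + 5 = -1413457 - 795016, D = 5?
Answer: -5100748 - 512*√223 ≈ -5.1084e+6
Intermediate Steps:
B = -2208478 (B = -5 + (-1413457 - 795016) = -5 - 2208473 = -2208478)
s(K, N) = 5*K
g = -163328 - 512*√223 (g = -512*(√(5*(-6) + 253) + 319) = -512*(√(-30 + 253) + 319) = -512*(√223 + 319) = -512*(319 + √223) = -163328 - 512*√223 ≈ -1.7097e+5)
(-2728942 + B) + g = (-2728942 - 2208478) + (-163328 - 512*√223) = -4937420 + (-163328 - 512*√223) = -5100748 - 512*√223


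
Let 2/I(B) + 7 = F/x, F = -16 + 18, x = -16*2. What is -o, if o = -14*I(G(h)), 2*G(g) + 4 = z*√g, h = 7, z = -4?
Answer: -448/113 ≈ -3.9646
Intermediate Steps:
x = -32
F = 2
G(g) = -2 - 2*√g (G(g) = -2 + (-4*√g)/2 = -2 - 2*√g)
I(B) = -32/113 (I(B) = 2/(-7 + 2/(-32)) = 2/(-7 + 2*(-1/32)) = 2/(-7 - 1/16) = 2/(-113/16) = 2*(-16/113) = -32/113)
o = 448/113 (o = -14*(-32/113) = 448/113 ≈ 3.9646)
-o = -1*448/113 = -448/113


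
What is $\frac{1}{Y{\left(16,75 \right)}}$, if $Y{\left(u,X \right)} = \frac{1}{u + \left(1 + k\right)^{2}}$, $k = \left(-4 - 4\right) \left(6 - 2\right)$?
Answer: $977$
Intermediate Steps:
$k = -32$ ($k = \left(-8\right) 4 = -32$)
$Y{\left(u,X \right)} = \frac{1}{961 + u}$ ($Y{\left(u,X \right)} = \frac{1}{u + \left(1 - 32\right)^{2}} = \frac{1}{u + \left(-31\right)^{2}} = \frac{1}{u + 961} = \frac{1}{961 + u}$)
$\frac{1}{Y{\left(16,75 \right)}} = \frac{1}{\frac{1}{961 + 16}} = \frac{1}{\frac{1}{977}} = 977$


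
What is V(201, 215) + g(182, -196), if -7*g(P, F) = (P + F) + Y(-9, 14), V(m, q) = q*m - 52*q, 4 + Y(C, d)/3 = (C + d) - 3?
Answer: 224265/7 ≈ 32038.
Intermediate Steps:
Y(C, d) = -21 + 3*C + 3*d (Y(C, d) = -12 + 3*((C + d) - 3) = -12 + 3*(-3 + C + d) = -12 + (-9 + 3*C + 3*d) = -21 + 3*C + 3*d)
V(m, q) = -52*q + m*q (V(m, q) = m*q - 52*q = -52*q + m*q)
g(P, F) = 6/7 - F/7 - P/7 (g(P, F) = -((P + F) + (-21 + 3*(-9) + 3*14))/7 = -((F + P) + (-21 - 27 + 42))/7 = -((F + P) - 6)/7 = -(-6 + F + P)/7 = 6/7 - F/7 - P/7)
V(201, 215) + g(182, -196) = 215*(-52 + 201) + (6/7 - ⅐*(-196) - ⅐*182) = 215*149 + (6/7 + 28 - 26) = 32035 + 20/7 = 224265/7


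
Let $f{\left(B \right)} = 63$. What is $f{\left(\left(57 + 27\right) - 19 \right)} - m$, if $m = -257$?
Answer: $320$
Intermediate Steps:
$f{\left(\left(57 + 27\right) - 19 \right)} - m = 63 - -257 = 63 + 257 = 320$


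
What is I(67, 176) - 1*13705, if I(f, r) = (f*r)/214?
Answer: -1460539/107 ≈ -13650.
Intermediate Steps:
I(f, r) = f*r/214 (I(f, r) = (f*r)*(1/214) = f*r/214)
I(67, 176) - 1*13705 = (1/214)*67*176 - 1*13705 = 5896/107 - 13705 = -1460539/107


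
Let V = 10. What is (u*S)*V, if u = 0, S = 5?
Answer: 0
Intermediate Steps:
(u*S)*V = (0*5)*10 = 0*10 = 0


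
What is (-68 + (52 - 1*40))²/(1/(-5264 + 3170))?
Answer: -6566784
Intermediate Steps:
(-68 + (52 - 1*40))²/(1/(-5264 + 3170)) = (-68 + (52 - 40))²/(1/(-2094)) = (-68 + 12)²/(-1/2094) = (-56)²*(-2094) = 3136*(-2094) = -6566784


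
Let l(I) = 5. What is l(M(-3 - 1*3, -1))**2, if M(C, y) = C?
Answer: 25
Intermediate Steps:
l(M(-3 - 1*3, -1))**2 = 5**2 = 25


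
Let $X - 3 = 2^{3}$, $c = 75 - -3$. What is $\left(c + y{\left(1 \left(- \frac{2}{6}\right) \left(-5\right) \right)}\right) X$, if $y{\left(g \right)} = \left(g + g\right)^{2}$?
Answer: $\frac{8822}{9} \approx 980.22$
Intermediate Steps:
$c = 78$ ($c = 75 + 3 = 78$)
$X = 11$ ($X = 3 + 2^{3} = 3 + 8 = 11$)
$y{\left(g \right)} = 4 g^{2}$ ($y{\left(g \right)} = \left(2 g\right)^{2} = 4 g^{2}$)
$\left(c + y{\left(1 \left(- \frac{2}{6}\right) \left(-5\right) \right)}\right) X = \left(78 + 4 \left(1 \left(- \frac{2}{6}\right) \left(-5\right)\right)^{2}\right) 11 = \left(78 + 4 \left(1 \left(\left(-2\right) \frac{1}{6}\right) \left(-5\right)\right)^{2}\right) 11 = \left(78 + 4 \left(1 \left(- \frac{1}{3}\right) \left(-5\right)\right)^{2}\right) 11 = \left(78 + 4 \left(\left(- \frac{1}{3}\right) \left(-5\right)\right)^{2}\right) 11 = \left(78 + 4 \left(\frac{5}{3}\right)^{2}\right) 11 = \left(78 + 4 \cdot \frac{25}{9}\right) 11 = \left(78 + \frac{100}{9}\right) 11 = \frac{802}{9} \cdot 11 = \frac{8822}{9}$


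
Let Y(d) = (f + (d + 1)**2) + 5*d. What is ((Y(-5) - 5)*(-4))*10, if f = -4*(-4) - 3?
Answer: 40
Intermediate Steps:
f = 13 (f = 16 - 3 = 13)
Y(d) = 13 + (1 + d)**2 + 5*d (Y(d) = (13 + (d + 1)**2) + 5*d = (13 + (1 + d)**2) + 5*d = 13 + (1 + d)**2 + 5*d)
((Y(-5) - 5)*(-4))*10 = (((14 + (-5)**2 + 7*(-5)) - 5)*(-4))*10 = (((14 + 25 - 35) - 5)*(-4))*10 = ((4 - 5)*(-4))*10 = -1*(-4)*10 = 4*10 = 40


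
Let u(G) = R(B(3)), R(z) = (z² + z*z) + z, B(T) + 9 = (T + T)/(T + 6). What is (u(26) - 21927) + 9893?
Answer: -107131/9 ≈ -11903.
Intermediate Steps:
B(T) = -9 + 2*T/(6 + T) (B(T) = -9 + (T + T)/(T + 6) = -9 + (2*T)/(6 + T) = -9 + 2*T/(6 + T))
R(z) = z + 2*z² (R(z) = (z² + z²) + z = 2*z² + z = z + 2*z²)
u(G) = 1175/9 (u(G) = ((-54 - 7*3)/(6 + 3))*(1 + 2*((-54 - 7*3)/(6 + 3))) = ((-54 - 21)/9)*(1 + 2*((-54 - 21)/9)) = ((⅑)*(-75))*(1 + 2*((⅑)*(-75))) = -25*(1 + 2*(-25/3))/3 = -25*(1 - 50/3)/3 = -25/3*(-47/3) = 1175/9)
(u(26) - 21927) + 9893 = (1175/9 - 21927) + 9893 = -196168/9 + 9893 = -107131/9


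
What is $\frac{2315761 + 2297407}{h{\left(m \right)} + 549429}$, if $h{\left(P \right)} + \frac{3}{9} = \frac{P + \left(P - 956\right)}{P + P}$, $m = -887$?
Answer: $\frac{12275640048}{1462033777} \approx 8.3963$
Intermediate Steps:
$h{\left(P \right)} = - \frac{1}{3} + \frac{-956 + 2 P}{2 P}$ ($h{\left(P \right)} = - \frac{1}{3} + \frac{P + \left(P - 956\right)}{P + P} = - \frac{1}{3} + \frac{P + \left(P - 956\right)}{2 P} = - \frac{1}{3} + \left(P + \left(-956 + P\right)\right) \frac{1}{2 P} = - \frac{1}{3} + \left(-956 + 2 P\right) \frac{1}{2 P} = - \frac{1}{3} + \frac{-956 + 2 P}{2 P}$)
$\frac{2315761 + 2297407}{h{\left(m \right)} + 549429} = \frac{2315761 + 2297407}{\left(\frac{2}{3} - \frac{478}{-887}\right) + 549429} = \frac{4613168}{\left(\frac{2}{3} - - \frac{478}{887}\right) + 549429} = \frac{4613168}{\left(\frac{2}{3} + \frac{478}{887}\right) + 549429} = \frac{4613168}{\frac{3208}{2661} + 549429} = \frac{4613168}{\frac{1462033777}{2661}} = 4613168 \cdot \frac{2661}{1462033777} = \frac{12275640048}{1462033777}$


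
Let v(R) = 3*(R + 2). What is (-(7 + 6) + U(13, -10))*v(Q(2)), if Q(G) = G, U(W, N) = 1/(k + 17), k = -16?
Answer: -144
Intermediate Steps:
U(W, N) = 1 (U(W, N) = 1/(-16 + 17) = 1/1 = 1)
v(R) = 6 + 3*R (v(R) = 3*(2 + R) = 6 + 3*R)
(-(7 + 6) + U(13, -10))*v(Q(2)) = (-(7 + 6) + 1)*(6 + 3*2) = (-1*13 + 1)*(6 + 6) = (-13 + 1)*12 = -12*12 = -144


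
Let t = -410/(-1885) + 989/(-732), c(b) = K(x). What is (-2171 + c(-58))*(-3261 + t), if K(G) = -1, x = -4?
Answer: 162941889373/22997 ≈ 7.0854e+6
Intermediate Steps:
c(b) = -1
t = -312829/275964 (t = -410*(-1/1885) + 989*(-1/732) = 82/377 - 989/732 = -312829/275964 ≈ -1.1336)
(-2171 + c(-58))*(-3261 + t) = (-2171 - 1)*(-3261 - 312829/275964) = -2172*(-900231433/275964) = 162941889373/22997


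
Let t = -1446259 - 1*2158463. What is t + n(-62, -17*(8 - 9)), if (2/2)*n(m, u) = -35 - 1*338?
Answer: -3605095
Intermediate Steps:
n(m, u) = -373 (n(m, u) = -35 - 1*338 = -35 - 338 = -373)
t = -3604722 (t = -1446259 - 2158463 = -3604722)
t + n(-62, -17*(8 - 9)) = -3604722 - 373 = -3605095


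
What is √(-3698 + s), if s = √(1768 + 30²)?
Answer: √(-3698 + 2*√667) ≈ 60.385*I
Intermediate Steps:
s = 2*√667 (s = √(1768 + 900) = √2668 = 2*√667 ≈ 51.653)
√(-3698 + s) = √(-3698 + 2*√667)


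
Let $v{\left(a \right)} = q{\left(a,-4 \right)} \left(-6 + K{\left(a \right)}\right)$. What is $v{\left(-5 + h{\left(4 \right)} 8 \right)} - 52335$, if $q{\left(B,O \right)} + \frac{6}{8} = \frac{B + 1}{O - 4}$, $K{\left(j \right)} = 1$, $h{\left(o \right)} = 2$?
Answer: $- \frac{209295}{4} \approx -52324.0$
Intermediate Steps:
$q{\left(B,O \right)} = - \frac{3}{4} + \frac{1 + B}{-4 + O}$ ($q{\left(B,O \right)} = - \frac{3}{4} + \frac{B + 1}{O - 4} = - \frac{3}{4} + \frac{1 + B}{-4 + O}$)
$v{\left(a \right)} = \frac{35}{8} + \frac{5 a}{8}$ ($v{\left(a \right)} = \frac{4 + a - -3}{-4 - 4} \left(-6 + 1\right) = \frac{4 + a + 3}{-8} \left(-5\right) = - \frac{7 + a}{8} \left(-5\right) = \left(- \frac{7}{8} - \frac{a}{8}\right) \left(-5\right) = \frac{35}{8} + \frac{5 a}{8}$)
$v{\left(-5 + h{\left(4 \right)} 8 \right)} - 52335 = \left(\frac{35}{8} + \frac{5 \left(-5 + 2 \cdot 8\right)}{8}\right) - 52335 = \left(\frac{35}{8} + \frac{5 \left(-5 + 16\right)}{8}\right) - 52335 = \left(\frac{35}{8} + \frac{5}{8} \cdot 11\right) - 52335 = \left(\frac{35}{8} + \frac{55}{8}\right) - 52335 = \frac{45}{4} - 52335 = - \frac{209295}{4}$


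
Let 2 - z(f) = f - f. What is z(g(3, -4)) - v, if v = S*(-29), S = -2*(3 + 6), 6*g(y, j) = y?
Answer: -520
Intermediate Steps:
g(y, j) = y/6
S = -18 (S = -2*9 = -18)
z(f) = 2 (z(f) = 2 - (f - f) = 2 - 1*0 = 2 + 0 = 2)
v = 522 (v = -18*(-29) = 522)
z(g(3, -4)) - v = 2 - 1*522 = 2 - 522 = -520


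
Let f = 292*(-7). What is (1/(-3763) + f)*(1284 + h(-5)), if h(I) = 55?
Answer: -10299016247/3763 ≈ -2.7369e+6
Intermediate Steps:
f = -2044
(1/(-3763) + f)*(1284 + h(-5)) = (1/(-3763) - 2044)*(1284 + 55) = (-1/3763 - 2044)*1339 = -7691573/3763*1339 = -10299016247/3763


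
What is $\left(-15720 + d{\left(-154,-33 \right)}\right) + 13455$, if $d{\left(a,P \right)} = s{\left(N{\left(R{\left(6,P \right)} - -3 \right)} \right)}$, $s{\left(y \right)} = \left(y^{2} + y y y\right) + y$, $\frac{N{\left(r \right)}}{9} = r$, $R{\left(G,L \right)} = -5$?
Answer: $-7791$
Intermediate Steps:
$N{\left(r \right)} = 9 r$
$s{\left(y \right)} = y + y^{2} + y^{3}$ ($s{\left(y \right)} = \left(y^{2} + y^{2} y\right) + y = \left(y^{2} + y^{3}\right) + y = y + y^{2} + y^{3}$)
$d{\left(a,P \right)} = -5526$ ($d{\left(a,P \right)} = 9 \left(-5 - -3\right) \left(1 + 9 \left(-5 - -3\right) + \left(9 \left(-5 - -3\right)\right)^{2}\right) = 9 \left(-5 + 3\right) \left(1 + 9 \left(-5 + 3\right) + \left(9 \left(-5 + 3\right)\right)^{2}\right) = 9 \left(-2\right) \left(1 + 9 \left(-2\right) + \left(9 \left(-2\right)\right)^{2}\right) = - 18 \left(1 - 18 + \left(-18\right)^{2}\right) = - 18 \left(1 - 18 + 324\right) = \left(-18\right) 307 = -5526$)
$\left(-15720 + d{\left(-154,-33 \right)}\right) + 13455 = \left(-15720 - 5526\right) + 13455 = -21246 + 13455 = -7791$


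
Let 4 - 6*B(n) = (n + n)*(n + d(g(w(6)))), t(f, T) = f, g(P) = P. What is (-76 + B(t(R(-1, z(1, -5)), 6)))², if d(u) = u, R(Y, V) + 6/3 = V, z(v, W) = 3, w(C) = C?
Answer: 54289/9 ≈ 6032.1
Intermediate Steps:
R(Y, V) = -2 + V
B(n) = ⅔ - n*(6 + n)/3 (B(n) = ⅔ - (n + n)*(n + 6)/6 = ⅔ - 2*n*(6 + n)/6 = ⅔ - n*(6 + n)/3)
(-76 + B(t(R(-1, z(1, -5)), 6)))² = (-76 + (⅔ - 2*(-2 + 3) - (-2 + 3)²/3))² = (-76 + (⅔ - 2*1 - ⅓*1²))² = (-76 + (⅔ - 2 - ⅓*1))² = (-76 + (⅔ - 2 - ⅓))² = (-76 - 5/3)² = (-233/3)² = 54289/9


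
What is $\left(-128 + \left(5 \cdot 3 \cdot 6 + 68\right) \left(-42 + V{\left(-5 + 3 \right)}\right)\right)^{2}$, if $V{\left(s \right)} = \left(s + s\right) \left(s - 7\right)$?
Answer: $1157776$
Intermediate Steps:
$V{\left(s \right)} = 2 s \left(-7 + s\right)$
$\left(-128 + \left(5 \cdot 3 \cdot 6 + 68\right) \left(-42 + V{\left(-5 + 3 \right)}\right)\right)^{2} = \left(-128 + \left(5 \cdot 3 \cdot 6 + 68\right) \left(-42 + 2 \left(-5 + 3\right) \left(-7 + \left(-5 + 3\right)\right)\right)\right)^{2} = \left(-128 + \left(15 \cdot 6 + 68\right) \left(-42 + 2 \left(-2\right) \left(-7 - 2\right)\right)\right)^{2} = \left(-128 + \left(90 + 68\right) \left(-42 + 2 \left(-2\right) \left(-9\right)\right)\right)^{2} = \left(-128 + 158 \left(-42 + 36\right)\right)^{2} = \left(-128 + 158 \left(-6\right)\right)^{2} = \left(-128 - 948\right)^{2} = \left(-1076\right)^{2} = 1157776$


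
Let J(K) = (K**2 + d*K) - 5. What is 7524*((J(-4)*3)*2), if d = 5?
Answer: -406296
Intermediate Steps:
J(K) = -5 + K**2 + 5*K (J(K) = (K**2 + 5*K) - 5 = -5 + K**2 + 5*K)
7524*((J(-4)*3)*2) = 7524*(((-5 + (-4)**2 + 5*(-4))*3)*2) = 7524*(((-5 + 16 - 20)*3)*2) = 7524*(-9*3*2) = 7524*(-27*2) = 7524*(-54) = -406296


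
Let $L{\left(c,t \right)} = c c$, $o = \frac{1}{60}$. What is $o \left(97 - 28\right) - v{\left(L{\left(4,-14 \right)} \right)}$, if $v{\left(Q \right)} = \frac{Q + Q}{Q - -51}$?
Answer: $\frac{901}{1340} \approx 0.67239$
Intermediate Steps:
$o = \frac{1}{60} \approx 0.016667$
$L{\left(c,t \right)} = c^{2}$
$v{\left(Q \right)} = \frac{2 Q}{51 + Q}$ ($v{\left(Q \right)} = \frac{2 Q}{Q + \left(-59 + 110\right)} = \frac{2 Q}{Q + 51} = \frac{2 Q}{51 + Q}$)
$o \left(97 - 28\right) - v{\left(L{\left(4,-14 \right)} \right)} = \frac{97 - 28}{60} - \frac{2 \cdot 4^{2}}{51 + 4^{2}} = \frac{1}{60} \cdot 69 - 2 \cdot 16 \frac{1}{51 + 16} = \frac{23}{20} - 2 \cdot 16 \cdot \frac{1}{67} = \frac{23}{20} - \frac{32}{67} = \frac{901}{1340}$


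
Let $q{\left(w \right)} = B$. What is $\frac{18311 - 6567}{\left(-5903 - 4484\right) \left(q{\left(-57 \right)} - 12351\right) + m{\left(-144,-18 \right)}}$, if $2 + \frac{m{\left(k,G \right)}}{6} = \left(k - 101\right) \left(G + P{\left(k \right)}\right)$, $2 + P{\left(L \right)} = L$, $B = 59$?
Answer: $\frac{1468}{15989759} \approx 9.1809 \cdot 10^{-5}$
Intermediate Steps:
$q{\left(w \right)} = 59$
$P{\left(L \right)} = -2 + L$
$m{\left(k,G \right)} = -12 + 6 \left(-101 + k\right) \left(-2 + G + k\right)$ ($m{\left(k,G \right)} = -12 + 6 \left(k - 101\right) \left(G + \left(-2 + k\right)\right) = -12 + 6 \left(-101 + k\right) \left(-2 + G + k\right)$)
$\frac{18311 - 6567}{\left(-5903 - 4484\right) \left(q{\left(-57 \right)} - 12351\right) + m{\left(-144,-18 \right)}} = \frac{18311 - 6567}{\left(-5903 - 4484\right) \left(59 - 12351\right) + \left(1200 - -88992 - -10908 + 6 \left(-144\right)^{2} + 6 \left(-18\right) \left(-144\right)\right)} = \frac{11744}{\left(-10387\right) \left(-12292\right) + \left(1200 + 88992 + 10908 + 6 \cdot 20736 + 15552\right)} = \frac{11744}{127677004 + \left(1200 + 88992 + 10908 + 124416 + 15552\right)} = \frac{11744}{127677004 + 241068} = \frac{11744}{127918072} = 11744 \cdot \frac{1}{127918072} = \frac{1468}{15989759}$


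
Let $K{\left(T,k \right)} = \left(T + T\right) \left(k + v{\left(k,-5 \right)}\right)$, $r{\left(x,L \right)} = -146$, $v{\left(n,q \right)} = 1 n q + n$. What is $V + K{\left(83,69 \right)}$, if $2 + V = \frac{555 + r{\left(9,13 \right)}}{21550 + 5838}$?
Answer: $- \frac{941160823}{27388} \approx -34364.0$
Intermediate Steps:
$v{\left(n,q \right)} = n + n q$ ($v{\left(n,q \right)} = n q + n = n + n q$)
$K{\left(T,k \right)} = - 6 T k$ ($K{\left(T,k \right)} = \left(T + T\right) \left(k + k \left(1 - 5\right)\right) = 2 T \left(k + k \left(-4\right)\right) = 2 T \left(k - 4 k\right) = 2 T \left(- 3 k\right) = - 6 T k$)
$V = - \frac{54367}{27388}$ ($V = -2 + \frac{555 - 146}{21550 + 5838} = -2 + \frac{409}{27388} = - \frac{54367}{27388} \approx -1.9851$)
$V + K{\left(83,69 \right)} = - \frac{54367}{27388} - 498 \cdot 69 = - \frac{54367}{27388} - 34362 = - \frac{941160823}{27388}$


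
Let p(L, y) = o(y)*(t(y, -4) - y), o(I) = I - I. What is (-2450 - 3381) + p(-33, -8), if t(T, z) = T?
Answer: -5831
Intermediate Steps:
o(I) = 0
p(L, y) = 0 (p(L, y) = 0*(y - y) = 0*0 = 0)
(-2450 - 3381) + p(-33, -8) = (-2450 - 3381) + 0 = -5831 + 0 = -5831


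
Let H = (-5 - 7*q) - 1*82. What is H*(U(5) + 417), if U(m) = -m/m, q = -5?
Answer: -21632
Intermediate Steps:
H = -52 (H = (-5 - 7*(-5)) - 1*82 = (-5 + 35) - 82 = 30 - 82 = -52)
U(m) = -1 (U(m) = -1*1 = -1)
H*(U(5) + 417) = -52*(-1 + 417) = -52*416 = -21632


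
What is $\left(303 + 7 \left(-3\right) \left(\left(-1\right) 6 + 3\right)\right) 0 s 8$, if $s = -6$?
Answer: $0$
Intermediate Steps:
$\left(303 + 7 \left(-3\right) \left(\left(-1\right) 6 + 3\right)\right) 0 s 8 = \left(303 + 7 \left(-3\right) \left(\left(-1\right) 6 + 3\right)\right) 0 \left(-6\right) 8 = \left(303 - 21 \left(-6 + 3\right)\right) 0 \cdot 8 = \left(303 - -63\right) 0 = \left(303 + 63\right) 0 = 366 \cdot 0 = 0$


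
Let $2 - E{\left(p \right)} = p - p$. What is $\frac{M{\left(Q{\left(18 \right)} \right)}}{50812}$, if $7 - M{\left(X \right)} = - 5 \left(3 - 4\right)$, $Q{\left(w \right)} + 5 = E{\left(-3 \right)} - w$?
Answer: $\frac{1}{25406} \approx 3.9361 \cdot 10^{-5}$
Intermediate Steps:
$E{\left(p \right)} = 2$ ($E{\left(p \right)} = 2 - \left(p - p\right) = 2 - 0 = 2 + 0 = 2$)
$Q{\left(w \right)} = -3 - w$ ($Q{\left(w \right)} = -5 - \left(-2 + w\right) = -3 - w$)
$M{\left(X \right)} = 2$ ($M{\left(X \right)} = 7 - - 5 \left(3 - 4\right) = 7 - \left(-5\right) \left(-1\right) = 7 - 5 = 2$)
$\frac{M{\left(Q{\left(18 \right)} \right)}}{50812} = \frac{2}{50812} = 2 \cdot \frac{1}{50812} = \frac{1}{25406}$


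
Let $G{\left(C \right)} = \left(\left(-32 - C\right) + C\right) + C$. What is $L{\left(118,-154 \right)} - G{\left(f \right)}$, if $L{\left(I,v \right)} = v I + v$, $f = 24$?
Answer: $-18318$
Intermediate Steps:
$L{\left(I,v \right)} = v + I v$ ($L{\left(I,v \right)} = I v + v = v + I v$)
$G{\left(C \right)} = -32 + C$
$L{\left(118,-154 \right)} - G{\left(f \right)} = - 154 \left(1 + 118\right) - \left(-32 + 24\right) = \left(-154\right) 119 - -8 = -18326 + 8 = -18318$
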